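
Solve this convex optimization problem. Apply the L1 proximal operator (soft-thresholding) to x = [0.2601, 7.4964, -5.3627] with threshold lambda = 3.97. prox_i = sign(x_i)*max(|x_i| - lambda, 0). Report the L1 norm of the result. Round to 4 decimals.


Soft-thresholding with lambda = 3.97:
prox(0.2601) = sign(0.2601)*max(|0.2601| - 3.97, 0) = 0.0
prox(7.4964) = sign(7.4964)*max(|7.4964| - 3.97, 0) = 3.5264
prox(-5.3627) = sign(-5.3627)*max(|-5.3627| - 3.97, 0) = -1.3927
prox(x) = [0.0, 3.5264, -1.3927]
||prox(x)||_1 = 0.0 + 3.5264 + 1.3927 = 4.9191


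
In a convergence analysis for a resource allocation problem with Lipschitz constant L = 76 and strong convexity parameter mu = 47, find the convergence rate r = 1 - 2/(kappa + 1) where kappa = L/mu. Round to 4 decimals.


Step 1: Compute the condition number.
kappa = L/mu = 76/47 = 1.617
Step 2: Compute the convergence rate.
r = 1 - 2/(kappa + 1) = 1 - 2*mu/(L + mu) = (L - mu)/(L + mu) = 29/123 = 0.2358


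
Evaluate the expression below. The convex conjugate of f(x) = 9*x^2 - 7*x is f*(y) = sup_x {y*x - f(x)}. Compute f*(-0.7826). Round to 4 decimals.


f*(y) = sup_x {y*x - a*x^2 - b*x} = sup_x {(y-b)*x - a*x^2}
FOC: (y - b) - 2a*x = 0 => x* = (y - b)/(2a)
x* = (-0.7826 + 7)/(2*9) = 0.3454
f*(-0.7826) = (y-b)^2/(4a) = (-0.7826 + 7)^2/(4*9)
= 38.6561/36 = 1.0738


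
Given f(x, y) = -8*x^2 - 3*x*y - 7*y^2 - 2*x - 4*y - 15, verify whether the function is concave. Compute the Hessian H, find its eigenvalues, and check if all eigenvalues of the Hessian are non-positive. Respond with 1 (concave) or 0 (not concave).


The Hessian of f(x,y) = -8*x^2 - 3*x*y - 7*y^2 - 2*x - 4*y - 15 is:
H = [[-16, -3], [-3, -14]]
Trace = -16 - 14 = -30
Determinant = -16*-14 - (-3)^2 = 215
Discriminant = (-30)^2 - 4*215 = 40.0
Eigenvalues: lambda_1 = -18.1623, lambda_2 = -11.8377
The function is concave.

1


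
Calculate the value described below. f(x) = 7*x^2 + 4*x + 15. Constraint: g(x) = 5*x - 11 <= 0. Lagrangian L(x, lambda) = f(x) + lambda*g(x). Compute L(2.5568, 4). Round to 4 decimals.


Step 1: Evaluate f(x).
f(2.5568) = 7*2.5568^2 + 4*2.5568 + 15 = 70.9878
Step 2: Evaluate g(x).
g(2.5568) = 5*2.5568 - 11 = 1.784
Step 3: Compute Lagrangian.
L = 70.9878 + 4*1.784 = 78.1238


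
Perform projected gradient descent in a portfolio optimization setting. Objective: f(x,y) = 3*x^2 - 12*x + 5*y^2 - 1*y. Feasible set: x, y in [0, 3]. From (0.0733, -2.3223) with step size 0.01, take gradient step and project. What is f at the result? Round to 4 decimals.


Step 1: Compute gradient at (0.0733, -2.3223).
grad_x = 2*3*0.0733 - 12 = -11.5602
grad_y = 2*5*-2.3223 - 1 = -24.223
Step 2: Gradient step.
x_raw = 0.0733 - 0.01*-11.5602 = 0.1889
y_raw = -2.3223 - 0.01*-24.223 = -2.0801
Step 3: Project onto [0, 3].
x_proj = clip(0.1889) = 0.1889
y_proj = clip(-2.0801) = 0.0
Step 4: Evaluate f.
f(0.1889, 0.0) = -2.1598


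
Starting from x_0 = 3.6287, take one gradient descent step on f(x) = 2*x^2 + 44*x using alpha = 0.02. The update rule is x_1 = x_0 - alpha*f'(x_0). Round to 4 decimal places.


We compute the gradient at x_0 and apply the update.
f'(x) = 4*x + 44
f'(3.6287) = 4*3.6287 + 44 = 58.5148
x_1 = 3.6287 - 0.02*58.5148 = 2.4584


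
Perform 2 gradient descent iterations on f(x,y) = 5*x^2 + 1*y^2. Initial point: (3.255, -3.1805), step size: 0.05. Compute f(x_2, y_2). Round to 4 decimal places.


Gradient descent on f(x,y) = 5*x^2 + 1*y^2.
Starting point: (3.255, -3.1805), alpha = 0.05
Step 1: grad_x = 2*5*3.255 = 32.55, grad_y = 2*1*-3.1805 = -6.361
  x_1 = 3.255 - 0.05*32.55 = 1.6275
  y_1 = -3.1805 - 0.05*-6.361 = -2.8625
Step 2: grad_x = 2*5*1.6275 = 16.275, grad_y = 2*1*-2.8625 = -5.7249
  x_2 = 1.6275 - 0.05*16.275 = 0.8138
  y_2 = -2.8625 - 0.05*-5.7249 = -2.5762
f(0.8138, -2.5762) = 5*0.8138^2 + 1*(-2.5762)^2 = 9.9478


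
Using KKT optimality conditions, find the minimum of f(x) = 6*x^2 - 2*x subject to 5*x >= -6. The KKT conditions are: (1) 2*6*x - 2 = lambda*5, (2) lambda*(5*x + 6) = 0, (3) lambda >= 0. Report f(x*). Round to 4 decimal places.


Step 1: Try lambda = 0 (constraint inactive).
Stationarity: 2*6*x - 2 = 0
x* = 2/(2*6) = 1/6 = 0.1667 (rounded; the exact value 1/6 is used below)
Check constraint: 5*0.1667 = 0.8335 >= -6 -- satisfied.
Step 2: Compute optimal value.
f(x*) = 6*(1/6)^2 - 2*(1/6) = -0.1667


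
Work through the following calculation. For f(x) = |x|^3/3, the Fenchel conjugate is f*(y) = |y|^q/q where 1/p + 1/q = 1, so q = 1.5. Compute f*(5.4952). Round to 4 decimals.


The conjugate exponent q satisfies 1/p + 1/q = 1.
p = 3, so q = 3/(3 - 1) = 1.5
|y|^q = 5.4952^1.5 = 12.8818
f*(5.4952) = 12.8818 / 1.5 = 8.5878


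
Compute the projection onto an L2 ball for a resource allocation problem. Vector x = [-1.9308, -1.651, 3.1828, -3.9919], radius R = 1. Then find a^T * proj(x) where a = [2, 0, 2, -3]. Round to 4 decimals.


Step 1: Compute ||x|| (intermediates to 6 decimals).
||x|| = sqrt((-1.9308)^2 + (-1.651)^2 + 3.1828^2 + (-3.9919)^2) = 5.702567
Step 2: Project.
Since ||x|| > R, scale = R/||x|| = 1/5.702567 = 0.17536, proj(x) = scale * x
proj(x) = [-0.338585, -0.289519, 0.558136, -0.70002]
Step 3: Dot product.
a^T * proj(x) = 2*(-0.338585) + 0*(-0.289519) + 2*0.558136 - 3*(-0.70002) = 2.5392


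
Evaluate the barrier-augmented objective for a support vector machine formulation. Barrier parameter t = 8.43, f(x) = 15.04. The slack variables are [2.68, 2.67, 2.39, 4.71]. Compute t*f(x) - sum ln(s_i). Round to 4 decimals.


Step 1: Compute log-barrier.
ln values: [0.9858, 0.9821, 0.8713, 1.5497]
phi = -(0.9858 + 0.9821 + 0.8713 + 1.5497) = -4.3889
Step 2: Compute augmented objective.
t*f(x) = 8.43*15.04 = 126.7872
Total = 126.7872 - 4.3889 = 122.3983


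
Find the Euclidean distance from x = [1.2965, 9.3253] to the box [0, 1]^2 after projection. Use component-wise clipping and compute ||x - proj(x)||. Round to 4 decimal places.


Project each component onto [0, 1].
clip(1.2965) = 1.0, clip(9.3253) = 1.0
Projection = [1.0, 1.0]
Squared diffs: [0.0879, 69.3106]
Distance = sqrt(69.3985) = 8.3306


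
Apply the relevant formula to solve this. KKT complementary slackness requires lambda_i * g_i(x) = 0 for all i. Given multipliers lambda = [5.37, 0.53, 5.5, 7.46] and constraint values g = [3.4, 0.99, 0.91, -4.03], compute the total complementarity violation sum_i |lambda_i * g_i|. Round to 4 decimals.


KKT complementary slackness check:
lambda_1 * g_1 = 5.37 * 3.4 = 18.258
lambda_2 * g_2 = 0.53 * 0.99 = 0.5247
lambda_3 * g_3 = 5.5 * 0.91 = 5.005
lambda_4 * g_4 = 7.46 * -4.03 = -30.0638
Total violation = 18.258 + 0.5247 + 5.005 + 30.0638 = 53.8515


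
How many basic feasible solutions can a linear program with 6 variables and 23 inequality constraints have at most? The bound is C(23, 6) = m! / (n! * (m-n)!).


Each vertex corresponds to some choice of n active constraints out of m, so the number of vertices is at most C(m, n) = m! / (n!(m-n)!).
m = 23, n = 6
Numerator: 23 * 22 * 21 * 20 * 19 * 18
Denominator: 6! = 720
C(23, 6) = 100947


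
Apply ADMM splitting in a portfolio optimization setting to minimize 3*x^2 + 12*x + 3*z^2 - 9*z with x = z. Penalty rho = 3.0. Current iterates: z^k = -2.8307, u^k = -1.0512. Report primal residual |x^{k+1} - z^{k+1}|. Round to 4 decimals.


ADMM iteration with rho = 3.0, z^k = -2.8307, u^k = -1.0512
Step 1: x-update.
Minimize 3*x^2 + 12*x + (3.0/2)*(x + 2.8307 - 1.0512)^2
FOC: (2*3 + 3.0)*x = -12 + 3.0*(-2.8307 + 1.0512)
x^{k+1} = -1.9265
Step 2: z-update.
Minimize 3*z^2 - 9*z + (3.0/2)*(-1.9265 - z - 1.0512)^2
FOC: (2*3 + 3.0)*z = 9 + 3.0*(-1.9265 - 1.0512)
z^{k+1} = 0.0074
Step 3: u-update.
u^{k+1} = -1.0512 - 1.9265 - 0.0074 = -2.9851
Step 4: Primal residual = |-1.9265 - 0.0074| = 1.9339


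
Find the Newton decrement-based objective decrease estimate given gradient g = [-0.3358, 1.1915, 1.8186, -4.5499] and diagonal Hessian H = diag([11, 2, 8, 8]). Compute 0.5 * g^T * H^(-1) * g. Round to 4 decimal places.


Step 1: H is diagonal, so H^(-1) * g = [-0.0305, 0.5958, 0.2273, -0.5687].
Step 2: g^T H^(-1) g = sum_i g_i^2 / H_ii
  = (-0.3358)^2/11 + (1.1915)^2/2 + (1.8186)^2/8 + (-4.5499)^2/8
  = 0.0103 + 0.7098 + 0.4134 + 2.5877 = 3.7212
Step 3: Objective decrease = 0.5 * g^T H^(-1) g = 1.8606


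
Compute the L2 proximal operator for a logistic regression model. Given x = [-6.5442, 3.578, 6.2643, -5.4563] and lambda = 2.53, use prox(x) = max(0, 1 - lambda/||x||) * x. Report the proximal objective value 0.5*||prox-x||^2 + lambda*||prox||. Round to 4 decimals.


Step 1: Compute ||x||.
||x|| = 11.1643
Step 2: Compute scaling factor.
scale = max(0, 1 - 2.53/11.1643) = 0.7734
Step 3: prox(x) = [-5.0612, 2.7672, 4.8447, -4.2198]
||prox(x)|| = 8.6343
Step 4: Proximal objective.
0.5*||prox-x||^2 = 3.2005
lambda*||prox|| = 21.8448
Total = 25.0452


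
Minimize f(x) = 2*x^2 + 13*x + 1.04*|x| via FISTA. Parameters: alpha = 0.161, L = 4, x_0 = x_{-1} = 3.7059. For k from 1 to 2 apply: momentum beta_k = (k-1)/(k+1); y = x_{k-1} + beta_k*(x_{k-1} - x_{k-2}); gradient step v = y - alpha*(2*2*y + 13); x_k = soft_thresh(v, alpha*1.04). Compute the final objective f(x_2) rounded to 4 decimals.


FISTA on f(x) = 2*x^2 + 13*x + 1.04*|x|
L = 4, alpha = 0.161
Iteration 1: beta = 0.0, y = 3.7059 + 0.0*(3.7059 - 3.7059) = 3.7059
  grad(y) = 27.8236, v = y - alpha*grad = -0.7737
  prox(v) = soft_thresh(-0.7737, 0.1674) = -0.6063
Iteration 2: beta = 0.3333, y = -0.6063 + 0.3333*(-0.6063 - 3.7059) = -2.0436
  grad(y) = 4.8254, v = y - alpha*grad = -2.8205
  prox(v) = soft_thresh(-2.8205, 0.1674) = -2.6531
f(x_2) = 2*(-2.6531)^2 + 13*(-2.6531) + 1.04*|-2.6531| = -17.6532


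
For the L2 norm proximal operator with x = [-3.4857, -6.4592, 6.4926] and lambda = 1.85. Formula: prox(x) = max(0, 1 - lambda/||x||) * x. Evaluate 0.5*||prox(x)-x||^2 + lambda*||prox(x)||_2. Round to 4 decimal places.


Step 1: Compute ||x||.
||x|| = 9.7992
Step 2: Compute scaling factor.
scale = max(0, 1 - 1.85/9.7992) = 0.8112
Step 3: prox(x) = [-2.8276, -5.2398, 5.2669]
||prox(x)|| = 7.9492
Step 4: Proximal objective.
0.5*||prox-x||^2 = 1.7113
lambda*||prox|| = 14.706
Total = 16.4174


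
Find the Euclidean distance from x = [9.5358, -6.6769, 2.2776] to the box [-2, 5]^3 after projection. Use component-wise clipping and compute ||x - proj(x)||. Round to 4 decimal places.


Project each component onto [-2, 5].
clip(9.5358) = 5.0, clip(-6.6769) = -2.0, clip(2.2776) = 2.2776
Projection = [5.0, -2.0, 2.2776]
Squared diffs: [20.5735, 21.8734, 0.0]
Distance = sqrt(42.4469) = 6.5151


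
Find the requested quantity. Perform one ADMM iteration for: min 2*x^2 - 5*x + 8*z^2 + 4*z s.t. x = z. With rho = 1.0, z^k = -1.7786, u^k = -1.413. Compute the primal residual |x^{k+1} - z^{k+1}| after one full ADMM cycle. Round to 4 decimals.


ADMM iteration with rho = 1.0, z^k = -1.7786, u^k = -1.413
Step 1: x-update.
Minimize 2*x^2 - 5*x + (1.0/2)*(x + 1.7786 - 1.413)^2
FOC: (2*2 + 1.0)*x = 5 + 1.0*(-1.7786 + 1.413)
x^{k+1} = 0.9269
Step 2: z-update.
Minimize 8*z^2 + 4*z + (1.0/2)*(0.9269 - z - 1.413)^2
FOC: (2*8 + 1.0)*z = -4 + 1.0*(0.9269 - 1.413)
z^{k+1} = -0.2639
Step 3: u-update.
u^{k+1} = -1.413 + 0.9269 + 0.2639 = -0.2222
Step 4: Primal residual = |0.9269 + 0.2639| = 1.1908


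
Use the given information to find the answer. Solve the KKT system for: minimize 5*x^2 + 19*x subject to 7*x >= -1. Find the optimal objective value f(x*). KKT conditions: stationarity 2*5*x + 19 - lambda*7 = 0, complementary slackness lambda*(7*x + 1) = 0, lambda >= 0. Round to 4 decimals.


Step 1: Try lambda = 0 (constraint inactive).
x_unc = -19/(2*5) = -1.9
Check: 7*-1.9 = -13.3 < -1 -- violated!
Step 2: Constraint must be active: 7*x = -1
x* = -1/7 = -0.1429 (rounded; the exact value -1/7 is used below)
lambda = (2*5*(-1/7) + 19)/7 = 2.5102
Step 3: Compute optimal value.
f(x*) = 5*(-1/7)^2 + 19*(-1/7) = -2.6122


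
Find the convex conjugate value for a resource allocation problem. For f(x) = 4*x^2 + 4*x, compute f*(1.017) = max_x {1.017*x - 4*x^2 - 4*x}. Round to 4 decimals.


f*(y) = sup_x {y*x - a*x^2 - b*x} = sup_x {(y-b)*x - a*x^2}
FOC: (y - b) - 2a*x = 0 => x* = (y - b)/(2a)
x* = (1.017 - 4)/(2*4) = -0.3729
f*(1.017) = (y-b)^2/(4a) = (1.017 - 4)^2/(4*4)
= 8.8983/16 = 0.5561


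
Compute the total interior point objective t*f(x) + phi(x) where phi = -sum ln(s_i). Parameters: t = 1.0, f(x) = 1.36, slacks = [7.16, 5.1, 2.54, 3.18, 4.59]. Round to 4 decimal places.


Step 1: Compute log-barrier.
ln values: [1.9685, 1.6292, 0.9322, 1.1569, 1.5239]
phi = -(1.9685 + 1.6292 + 0.9322 + 1.1569 + 1.5239) = -7.2107
Step 2: Compute augmented objective.
t*f(x) = 1.0*1.36 = 1.36
Total = 1.36 - 7.2107 = -5.8507


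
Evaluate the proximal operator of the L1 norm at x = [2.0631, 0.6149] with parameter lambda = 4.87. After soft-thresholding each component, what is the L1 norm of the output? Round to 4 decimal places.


Soft-thresholding with lambda = 4.87:
prox(2.0631) = sign(2.0631)*max(|2.0631| - 4.87, 0) = 0.0
prox(0.6149) = sign(0.6149)*max(|0.6149| - 4.87, 0) = 0.0
prox(x) = [0.0, 0.0]
||prox(x)||_1 = 0.0 + 0.0 = 0.0


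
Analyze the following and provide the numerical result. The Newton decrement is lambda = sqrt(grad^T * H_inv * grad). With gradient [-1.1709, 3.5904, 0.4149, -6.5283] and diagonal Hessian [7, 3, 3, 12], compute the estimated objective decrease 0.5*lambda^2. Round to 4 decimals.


Step 1: H is diagonal, so H^(-1) * g = [-0.1673, 1.1968, 0.1383, -0.544].
Step 2: g^T H^(-1) g = sum_i g_i^2 / H_ii
  = (-1.1709)^2/7 + (3.5904)^2/3 + (0.4149)^2/3 + (-6.5283)^2/12
  = 0.1959 + 4.297 + 0.0574 + 3.5516 = 8.1018
Step 3: Objective decrease = 0.5 * g^T H^(-1) g = 4.0509


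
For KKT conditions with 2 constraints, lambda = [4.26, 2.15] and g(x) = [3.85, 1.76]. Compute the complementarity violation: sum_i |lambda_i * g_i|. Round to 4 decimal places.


KKT complementary slackness check:
lambda_1 * g_1 = 4.26 * 3.85 = 16.401
lambda_2 * g_2 = 2.15 * 1.76 = 3.784
Total violation = 16.401 + 3.784 = 20.185


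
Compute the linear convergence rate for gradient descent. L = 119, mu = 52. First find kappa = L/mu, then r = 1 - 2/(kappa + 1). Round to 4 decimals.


Step 1: Compute the condition number.
kappa = L/mu = 119/52 = 2.2885
Step 2: Compute the convergence rate.
r = 1 - 2/(kappa + 1) = 1 - 2*mu/(L + mu) = (L - mu)/(L + mu) = 67/171 = 0.3918


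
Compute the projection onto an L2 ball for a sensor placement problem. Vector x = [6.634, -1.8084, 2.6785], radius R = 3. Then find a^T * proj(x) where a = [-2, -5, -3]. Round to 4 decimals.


Step 1: Compute ||x|| (intermediates to 6 decimals).
||x|| = sqrt(6.634^2 + (-1.8084)^2 + 2.6785^2) = 7.379338
Step 2: Project.
Since ||x|| > R, scale = R/||x|| = 3/7.379338 = 0.406541, proj(x) = scale * x
proj(x) = [2.696993, -0.735189, 1.08892]
Step 3: Dot product.
a^T * proj(x) = -2*2.696993 - 5*(-0.735189) - 3*1.08892 = -4.9848


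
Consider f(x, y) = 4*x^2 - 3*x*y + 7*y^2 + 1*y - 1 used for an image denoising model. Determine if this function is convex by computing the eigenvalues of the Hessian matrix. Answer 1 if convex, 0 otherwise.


The Hessian of f(x,y) = 4*x^2 - 3*x*y + 7*y^2 + 1*y - 1 is:
H = [[8, -3], [-3, 14]]
Trace = 8 + 14 = 22
Determinant = 8*14 - (-3)^2 = 103
Discriminant = (22)^2 - 4*103 = 72.0
Eigenvalues: lambda_1 = 6.7574, lambda_2 = 15.2426
The function is convex.

1


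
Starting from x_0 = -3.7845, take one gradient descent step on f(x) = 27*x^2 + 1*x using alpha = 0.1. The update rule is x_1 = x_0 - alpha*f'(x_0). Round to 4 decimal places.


We compute the gradient at x_0 and apply the update.
f'(x) = 54*x + 1
f'(-3.7845) = 54*-3.7845 + 1 = -203.363
x_1 = -3.7845 - 0.1*-203.363 = 16.5518


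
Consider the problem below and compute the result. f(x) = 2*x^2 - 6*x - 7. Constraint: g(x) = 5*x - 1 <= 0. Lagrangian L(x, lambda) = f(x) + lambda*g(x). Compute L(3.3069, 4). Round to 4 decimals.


Step 1: Evaluate f(x).
f(3.3069) = 2*3.3069^2 - 6*3.3069 - 7 = -4.9702
Step 2: Evaluate g(x).
g(3.3069) = 5*3.3069 - 1 = 15.5345
Step 3: Compute Lagrangian.
L = -4.9702 + 4*15.5345 = 57.1678


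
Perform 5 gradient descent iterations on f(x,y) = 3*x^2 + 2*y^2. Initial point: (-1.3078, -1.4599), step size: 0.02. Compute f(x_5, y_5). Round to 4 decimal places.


Gradient descent on f(x,y) = 3*x^2 + 2*y^2.
Starting point: (-1.3078, -1.4599), alpha = 0.02
Step 1: grad_x = 2*3*-1.3078 = -7.8468, grad_y = 2*2*-1.4599 = -5.8396
  x_1 = -1.3078 - 0.02*-7.8468 = -1.1509
  y_1 = -1.4599 - 0.02*-5.8396 = -1.3431
Step 2: grad_x = 2*3*-1.1509 = -6.9052, grad_y = 2*2*-1.3431 = -5.3724
  x_2 = -1.1509 - 0.02*-6.9052 = -1.0128
  y_2 = -1.3431 - 0.02*-5.3724 = -1.2357
Step 3: grad_x = 2*3*-1.0128 = -6.0766, grad_y = 2*2*-1.2357 = -4.9426
  x_3 = -1.0128 - 0.02*-6.0766 = -0.8912
  y_3 = -1.2357 - 0.02*-4.9426 = -1.1368
Step 4: grad_x = 2*3*-0.8912 = -5.3474, grad_y = 2*2*-1.1368 = -4.5472
  x_4 = -0.8912 - 0.02*-5.3474 = -0.7843
  y_4 = -1.1368 - 0.02*-4.5472 = -1.0459
Step 5: grad_x = 2*3*-0.7843 = -4.7057, grad_y = 2*2*-1.0459 = -4.1834
  x_5 = -0.7843 - 0.02*-4.7057 = -0.6902
  y_5 = -1.0459 - 0.02*-4.1834 = -0.9622
f(-0.6902, -0.9622) = 3*(-0.6902)^2 + 2*(-0.9622)^2 = 3.2806


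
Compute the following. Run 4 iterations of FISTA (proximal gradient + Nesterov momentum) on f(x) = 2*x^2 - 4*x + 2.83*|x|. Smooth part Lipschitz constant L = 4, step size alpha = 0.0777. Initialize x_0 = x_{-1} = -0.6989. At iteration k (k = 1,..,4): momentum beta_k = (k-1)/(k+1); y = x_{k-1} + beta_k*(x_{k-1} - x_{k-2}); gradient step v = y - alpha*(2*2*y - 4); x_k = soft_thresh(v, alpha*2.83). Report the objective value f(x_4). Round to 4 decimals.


FISTA on f(x) = 2*x^2 - 4*x + 2.83*|x|
L = 4, alpha = 0.0777
Iteration 1: beta = 0.0, y = -0.6989 + 0.0*(-0.6989 + 0.6989) = -0.6989
  grad(y) = -6.7956, v = y - alpha*grad = -0.1709
  prox(v) = soft_thresh(-0.1709, 0.2199) = 0.0
Iteration 2: beta = 0.3333, y = 0.0 + 0.3333*(0.0 + 0.6989) = 0.233
  grad(y) = -3.0681, v = y - alpha*grad = 0.4714
  prox(v) = soft_thresh(0.4714, 0.2199) = 0.2515
Iteration 3: beta = 0.5, y = 0.2515 + 0.5*(0.2515 - 0.0) = 0.3772
  grad(y) = -2.4912, v = y - alpha*grad = 0.5708
  prox(v) = soft_thresh(0.5708, 0.2199) = 0.3509
Iteration 4: beta = 0.6, y = 0.3509 + 0.6*(0.3509 - 0.2515) = 0.4105
  grad(y) = -2.3579, v = y - alpha*grad = 0.5937
  prox(v) = soft_thresh(0.5937, 0.2199) = 0.3738
f(x_4) = 2*0.3738^2 - 4*0.3738 + 2.83*|0.3738| = -0.1579


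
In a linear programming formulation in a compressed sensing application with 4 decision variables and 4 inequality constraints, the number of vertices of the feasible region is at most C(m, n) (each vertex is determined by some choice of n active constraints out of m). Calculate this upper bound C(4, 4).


Each vertex corresponds to some choice of n active constraints out of m, so the number of vertices is at most C(m, n) = m! / (n!(m-n)!).
m = 4, n = 4
Numerator: 4 * 3 * 2 * 1
Denominator: 4! = 24
C(4, 4) = 1


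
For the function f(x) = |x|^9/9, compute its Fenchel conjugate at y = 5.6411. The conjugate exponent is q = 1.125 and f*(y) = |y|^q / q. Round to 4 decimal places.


The conjugate exponent q satisfies 1/p + 1/q = 1.
p = 9, so q = 9/(9 - 1) = 1.125
|y|^q = 5.6411^1.125 = 7.003
f*(5.6411) = 7.003 / 1.125 = 6.2249


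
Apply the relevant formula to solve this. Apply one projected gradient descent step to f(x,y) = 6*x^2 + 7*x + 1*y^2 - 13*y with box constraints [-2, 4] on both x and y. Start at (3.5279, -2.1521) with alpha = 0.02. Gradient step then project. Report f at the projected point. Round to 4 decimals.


Step 1: Compute gradient at (3.5279, -2.1521).
grad_x = 2*6*3.5279 + 7 = 49.3348
grad_y = 2*1*-2.1521 - 13 = -17.3042
Step 2: Gradient step.
x_raw = 3.5279 - 0.02*49.3348 = 2.5412
y_raw = -2.1521 - 0.02*-17.3042 = -1.806
Step 3: Project onto [-2, 4].
x_proj = clip(2.5412) = 2.5412
y_proj = clip(-1.806) = -1.806
Step 4: Evaluate f.
f(2.5412, -1.806) = 83.2746


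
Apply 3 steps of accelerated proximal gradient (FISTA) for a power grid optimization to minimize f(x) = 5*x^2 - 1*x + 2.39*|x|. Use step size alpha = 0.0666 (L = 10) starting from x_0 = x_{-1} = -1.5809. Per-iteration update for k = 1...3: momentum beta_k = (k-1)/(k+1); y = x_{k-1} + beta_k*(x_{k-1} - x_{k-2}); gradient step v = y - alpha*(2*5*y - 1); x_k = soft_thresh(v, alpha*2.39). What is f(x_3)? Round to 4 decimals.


FISTA on f(x) = 5*x^2 - 1*x + 2.39*|x|
L = 10, alpha = 0.0666
Iteration 1: beta = 0.0, y = -1.5809 + 0.0*(-1.5809 + 1.5809) = -1.5809
  grad(y) = -16.809, v = y - alpha*grad = -0.4614
  prox(v) = soft_thresh(-0.4614, 0.1592) = -0.3022
Iteration 2: beta = 0.3333, y = -0.3022 + 0.3333*(-0.3022 + 1.5809) = 0.124
  grad(y) = 0.2397, v = y - alpha*grad = 0.108
  prox(v) = soft_thresh(0.108, 0.1592) = 0.0
Iteration 3: beta = 0.5, y = 0.0 + 0.5*(0.0 + 0.3022) = 0.1511
  grad(y) = 0.5112, v = y - alpha*grad = 0.1171
  prox(v) = soft_thresh(0.1171, 0.1592) = 0.0
f(x_3) = 5*0.0^2 - 1*0.0 + 2.39*|0.0| = 0.0


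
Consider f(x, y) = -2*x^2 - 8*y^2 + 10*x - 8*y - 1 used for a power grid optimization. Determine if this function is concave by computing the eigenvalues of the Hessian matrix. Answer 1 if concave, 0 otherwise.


The Hessian of f(x,y) = -2*x^2 - 8*y^2 + 10*x - 8*y - 1 is:
H = [[-4, 0], [0, -16]]
Trace = -4 - 16 = -20
Determinant = -4*-16 - (0)^2 = 64
Discriminant = (-20)^2 - 4*64 = 144.0
Eigenvalues: lambda_1 = -16.0, lambda_2 = -4.0
The function is concave.

1


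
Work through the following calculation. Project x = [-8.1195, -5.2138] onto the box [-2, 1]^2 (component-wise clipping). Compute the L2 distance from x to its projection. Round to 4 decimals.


Project each component onto [-2, 1].
clip(-8.1195) = -2.0, clip(-5.2138) = -2.0
Projection = [-2.0, -2.0]
Squared diffs: [37.4483, 10.3285]
Distance = sqrt(47.7768) = 6.9121


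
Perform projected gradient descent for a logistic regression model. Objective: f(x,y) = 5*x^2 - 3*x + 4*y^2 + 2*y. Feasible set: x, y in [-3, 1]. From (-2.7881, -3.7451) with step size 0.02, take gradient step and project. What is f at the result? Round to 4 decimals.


Step 1: Compute gradient at (-2.7881, -3.7451).
grad_x = 2*5*-2.7881 - 3 = -30.881
grad_y = 2*4*-3.7451 + 2 = -27.9608
Step 2: Gradient step.
x_raw = -2.7881 - 0.02*-30.881 = -2.1705
y_raw = -3.7451 - 0.02*-27.9608 = -3.1859
Step 3: Project onto [-3, 1].
x_proj = clip(-2.1705) = -2.1705
y_proj = clip(-3.1859) = -3.0
Step 4: Evaluate f.
f(-2.1705, -3.0) = 60.0664


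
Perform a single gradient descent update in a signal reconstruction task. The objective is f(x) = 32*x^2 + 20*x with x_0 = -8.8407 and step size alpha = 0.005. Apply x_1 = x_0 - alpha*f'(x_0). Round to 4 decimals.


We compute the gradient at x_0 and apply the update.
f'(x) = 64*x + 20
f'(-8.8407) = 64*-8.8407 + 20 = -545.8048
x_1 = -8.8407 - 0.005*-545.8048 = -6.1117


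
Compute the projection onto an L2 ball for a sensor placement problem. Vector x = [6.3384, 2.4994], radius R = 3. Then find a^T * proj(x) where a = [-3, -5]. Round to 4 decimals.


Step 1: Compute ||x|| (intermediates to 6 decimals).
||x|| = sqrt(6.3384^2 + 2.4994^2) = 6.813392
Step 2: Project.
Since ||x|| > R, scale = R/||x|| = 3/6.813392 = 0.440309, proj(x) = scale * x
proj(x) = [2.790855, 1.100508]
Step 3: Dot product.
a^T * proj(x) = -3*2.790855 - 5*1.100508 = -13.8751


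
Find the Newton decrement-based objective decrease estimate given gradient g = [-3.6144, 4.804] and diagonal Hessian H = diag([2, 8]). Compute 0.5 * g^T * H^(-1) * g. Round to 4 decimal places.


Step 1: H is diagonal, so H^(-1) * g = [-1.8072, 0.6005].
Step 2: g^T H^(-1) g = sum_i g_i^2 / H_ii
  = (-3.6144)^2/2 + (4.804)^2/8
  = 6.5319 + 2.8848 = 9.4167
Step 3: Objective decrease = 0.5 * g^T H^(-1) g = 4.7084


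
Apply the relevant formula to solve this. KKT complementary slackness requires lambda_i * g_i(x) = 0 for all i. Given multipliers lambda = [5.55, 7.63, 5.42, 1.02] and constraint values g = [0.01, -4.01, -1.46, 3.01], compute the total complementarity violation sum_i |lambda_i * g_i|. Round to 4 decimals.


KKT complementary slackness check:
lambda_1 * g_1 = 5.55 * 0.01 = 0.0555
lambda_2 * g_2 = 7.63 * -4.01 = -30.5963
lambda_3 * g_3 = 5.42 * -1.46 = -7.9132
lambda_4 * g_4 = 1.02 * 3.01 = 3.0702
Total violation = 0.0555 + 30.5963 + 7.9132 + 3.0702 = 41.6352


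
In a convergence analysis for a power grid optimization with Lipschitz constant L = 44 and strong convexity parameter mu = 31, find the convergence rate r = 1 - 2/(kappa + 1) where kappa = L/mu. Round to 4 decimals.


Step 1: Compute the condition number.
kappa = L/mu = 44/31 = 1.4194
Step 2: Compute the convergence rate.
r = 1 - 2/(kappa + 1) = 1 - 2*mu/(L + mu) = (L - mu)/(L + mu) = 13/75 = 0.1733


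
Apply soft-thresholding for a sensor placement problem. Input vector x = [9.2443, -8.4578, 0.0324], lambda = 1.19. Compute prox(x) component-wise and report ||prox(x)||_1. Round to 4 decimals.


Soft-thresholding with lambda = 1.19:
prox(9.2443) = sign(9.2443)*max(|9.2443| - 1.19, 0) = 8.0543
prox(-8.4578) = sign(-8.4578)*max(|-8.4578| - 1.19, 0) = -7.2678
prox(0.0324) = sign(0.0324)*max(|0.0324| - 1.19, 0) = 0.0
prox(x) = [8.0543, -7.2678, 0.0]
||prox(x)||_1 = 8.0543 + 7.2678 + 0.0 = 15.3221


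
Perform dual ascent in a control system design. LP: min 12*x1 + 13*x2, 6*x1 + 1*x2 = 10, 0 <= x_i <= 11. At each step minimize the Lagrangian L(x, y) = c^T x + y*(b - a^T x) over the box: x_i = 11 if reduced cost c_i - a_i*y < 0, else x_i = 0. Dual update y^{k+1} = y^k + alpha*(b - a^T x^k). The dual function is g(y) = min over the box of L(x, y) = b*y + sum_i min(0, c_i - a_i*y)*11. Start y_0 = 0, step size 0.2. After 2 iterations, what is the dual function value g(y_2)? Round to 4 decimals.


Dual ascent for LP: min 12*x1 + 13*x2, 6*x1 + 1*x2 = 10, 0 <= x_i <= 11
Step 1: y^k = 0.0, reduced costs: (12.0, 13.0)
  x^k = (0.0, 0.0), subgradient = b - a^T x = 10.0
  y^{k+1} = 0.0 + 0.2*10.0 = 2.0
Step 2: y^k = 2.0, reduced costs: (0.0, 11.0)
  x^k = (0.0, 0.0), subgradient = b - a^T x = 10.0
  y^{k+1} = 2.0 + 0.2*10.0 = 4.0
Dual objective at y_2 = 4.0: reduced costs (-12.0, 9.0), box minimizer x = (11.0, 0.0)
g(y_2) = b*y + (c1 - a1*y)*x1 + (c2 - a2*y)*x2 = 10*4.0 + (-12.0)*11.0 + 9.0*0.0 = 40.0 - 132.0 + 0.0 = -92.0


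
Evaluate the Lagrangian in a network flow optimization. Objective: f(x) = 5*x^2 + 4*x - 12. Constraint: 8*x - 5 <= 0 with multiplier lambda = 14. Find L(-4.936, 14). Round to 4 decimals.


Step 1: Evaluate f(x).
f(-4.936) = 5*(-4.936)^2 + 4*(-4.936) - 12 = 90.0765
Step 2: Evaluate g(x).
g(-4.936) = 8*-4.936 - 5 = -44.488
Step 3: Compute Lagrangian.
L = 90.0765 + 14*-44.488 = -532.7555


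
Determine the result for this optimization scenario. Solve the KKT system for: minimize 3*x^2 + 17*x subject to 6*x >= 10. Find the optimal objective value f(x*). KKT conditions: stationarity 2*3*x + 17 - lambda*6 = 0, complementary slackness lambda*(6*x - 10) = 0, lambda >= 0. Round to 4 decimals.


Step 1: Try lambda = 0 (constraint inactive).
x_unc = -17/(2*3) = -2.8333
Check: 6*-2.8333 = -16.9998 < 10 -- violated!
Step 2: Constraint must be active: 6*x = 10
x* = 10/6 = 5/3 = 1.6667 (rounded; the exact value 5/3 is used below)
lambda = (2*3*(5/3) + 17)/6 = 4.5
Step 3: Compute optimal value.
f(x*) = 3*(5/3)^2 + 17*(5/3) = 36.6667


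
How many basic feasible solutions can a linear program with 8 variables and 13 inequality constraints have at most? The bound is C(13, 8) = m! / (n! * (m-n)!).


Each vertex corresponds to some choice of n active constraints out of m, so the number of vertices is at most C(m, n) = m! / (n!(m-n)!).
m = 13, n = 8
Numerator: 13 * 12 * 11 * 10 * 9 * 8 * 7 * 6
Denominator: 8! = 40320
C(13, 8) = 1287


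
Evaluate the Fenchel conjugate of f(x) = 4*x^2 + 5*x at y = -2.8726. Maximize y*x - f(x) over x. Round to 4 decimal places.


f*(y) = sup_x {y*x - a*x^2 - b*x} = sup_x {(y-b)*x - a*x^2}
FOC: (y - b) - 2a*x = 0 => x* = (y - b)/(2a)
x* = (-2.8726 - 5)/(2*4) = -0.9841
f*(-2.8726) = (y-b)^2/(4a) = (-2.8726 - 5)^2/(4*4)
= 61.9778/16 = 3.8736


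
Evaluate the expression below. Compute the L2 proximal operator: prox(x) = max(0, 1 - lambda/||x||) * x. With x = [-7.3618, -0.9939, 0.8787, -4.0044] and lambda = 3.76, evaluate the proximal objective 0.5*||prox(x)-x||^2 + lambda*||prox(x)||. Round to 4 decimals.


Step 1: Compute ||x||.
||x|| = 8.4848
Step 2: Compute scaling factor.
scale = max(0, 1 - 3.76/8.4848) = 0.5569
Step 3: prox(x) = [-4.0994, -0.5535, 0.4893, -2.2299]
||prox(x)|| = 4.7248
Step 4: Proximal objective.
0.5*||prox-x||^2 = 7.0688
lambda*||prox|| = 17.7652
Total = 24.8339


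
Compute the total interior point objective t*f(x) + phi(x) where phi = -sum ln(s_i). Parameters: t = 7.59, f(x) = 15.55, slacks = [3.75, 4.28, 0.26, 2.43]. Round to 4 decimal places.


Step 1: Compute log-barrier.
ln values: [1.3218, 1.454, -1.3471, 0.8879]
phi = -(1.3218 + 1.454 - 1.3471 + 0.8879) = -2.3165
Step 2: Compute augmented objective.
t*f(x) = 7.59*15.55 = 118.0245
Total = 118.0245 - 2.3165 = 115.708


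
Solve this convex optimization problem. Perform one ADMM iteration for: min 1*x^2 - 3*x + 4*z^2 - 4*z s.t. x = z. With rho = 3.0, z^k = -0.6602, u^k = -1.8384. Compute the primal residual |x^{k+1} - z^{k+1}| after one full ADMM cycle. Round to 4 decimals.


ADMM iteration with rho = 3.0, z^k = -0.6602, u^k = -1.8384
Step 1: x-update.
Minimize 1*x^2 - 3*x + (3.0/2)*(x + 0.6602 - 1.8384)^2
FOC: (2*1 + 3.0)*x = 3 + 3.0*(-0.6602 + 1.8384)
x^{k+1} = 1.3069
Step 2: z-update.
Minimize 4*z^2 - 4*z + (3.0/2)*(1.3069 - z - 1.8384)^2
FOC: (2*4 + 3.0)*z = 4 + 3.0*(1.3069 - 1.8384)
z^{k+1} = 0.2187
Step 3: u-update.
u^{k+1} = -1.8384 + 1.3069 - 0.2187 = -0.7502
Step 4: Primal residual = |1.3069 - 0.2187| = 1.0882


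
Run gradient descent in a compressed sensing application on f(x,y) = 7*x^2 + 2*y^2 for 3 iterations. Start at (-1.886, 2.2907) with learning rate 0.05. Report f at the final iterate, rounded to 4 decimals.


Gradient descent on f(x,y) = 7*x^2 + 2*y^2.
Starting point: (-1.886, 2.2907), alpha = 0.05
Step 1: grad_x = 2*7*-1.886 = -26.404, grad_y = 2*2*2.2907 = 9.1628
  x_1 = -1.886 - 0.05*-26.404 = -0.5658
  y_1 = 2.2907 - 0.05*9.1628 = 1.8326
Step 2: grad_x = 2*7*-0.5658 = -7.9212, grad_y = 2*2*1.8326 = 7.3302
  x_2 = -0.5658 - 0.05*-7.9212 = -0.1697
  y_2 = 1.8326 - 0.05*7.3302 = 1.466
Step 3: grad_x = 2*7*-0.1697 = -2.3764, grad_y = 2*2*1.466 = 5.8642
  x_3 = -0.1697 - 0.05*-2.3764 = -0.0509
  y_3 = 1.466 - 0.05*5.8642 = 1.1728
f(-0.0509, 1.1728) = 7*(-0.0509)^2 + 2*1.1728^2 = 2.7693


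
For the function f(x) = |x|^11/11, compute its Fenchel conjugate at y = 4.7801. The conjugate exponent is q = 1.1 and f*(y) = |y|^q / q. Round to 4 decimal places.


The conjugate exponent q satisfies 1/p + 1/q = 1.
p = 11, so q = 11/(11 - 1) = 1.1
|y|^q = 4.7801^1.1 = 5.5896
f*(4.7801) = 5.5896 / 1.1 = 5.0815


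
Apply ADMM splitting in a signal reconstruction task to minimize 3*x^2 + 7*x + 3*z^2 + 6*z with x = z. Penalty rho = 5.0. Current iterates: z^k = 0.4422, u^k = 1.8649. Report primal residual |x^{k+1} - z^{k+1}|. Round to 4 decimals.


ADMM iteration with rho = 5.0, z^k = 0.4422, u^k = 1.8649
Step 1: x-update.
Minimize 3*x^2 + 7*x + (5.0/2)*(x - 0.4422 + 1.8649)^2
FOC: (2*3 + 5.0)*x = -7 + 5.0*(0.4422 - 1.8649)
x^{k+1} = -1.283
Step 2: z-update.
Minimize 3*z^2 + 6*z + (5.0/2)*(-1.283 - z + 1.8649)^2
FOC: (2*3 + 5.0)*z = -6 + 5.0*(-1.283 + 1.8649)
z^{k+1} = -0.281
Step 3: u-update.
u^{k+1} = 1.8649 - 1.283 + 0.281 = 0.8628
Step 4: Primal residual = |-1.283 + 0.281| = 1.0021


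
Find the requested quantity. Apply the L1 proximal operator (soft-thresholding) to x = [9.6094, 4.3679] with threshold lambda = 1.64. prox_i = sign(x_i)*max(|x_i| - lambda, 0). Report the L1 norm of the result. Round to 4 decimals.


Soft-thresholding with lambda = 1.64:
prox(9.6094) = sign(9.6094)*max(|9.6094| - 1.64, 0) = 7.9694
prox(4.3679) = sign(4.3679)*max(|4.3679| - 1.64, 0) = 2.7279
prox(x) = [7.9694, 2.7279]
||prox(x)||_1 = 7.9694 + 2.7279 = 10.6973


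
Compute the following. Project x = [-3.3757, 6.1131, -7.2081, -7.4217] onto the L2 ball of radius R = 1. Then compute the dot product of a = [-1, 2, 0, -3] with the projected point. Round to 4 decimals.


Step 1: Compute ||x|| (intermediates to 6 decimals).
||x|| = sqrt((-3.3757)^2 + 6.1131^2 + (-7.2081)^2 + (-7.4217)^2) = 12.482134
Step 2: Project.
Since ||x|| > R, scale = R/||x|| = 1/12.482134 = 0.080115, proj(x) = scale * x
proj(x) = [-0.270444, 0.489751, -0.577477, -0.594589]
Step 3: Dot product.
a^T * proj(x) = -1*(-0.270444) + 2*0.489751 + 0*(-0.577477) - 3*(-0.594589) = 3.0337


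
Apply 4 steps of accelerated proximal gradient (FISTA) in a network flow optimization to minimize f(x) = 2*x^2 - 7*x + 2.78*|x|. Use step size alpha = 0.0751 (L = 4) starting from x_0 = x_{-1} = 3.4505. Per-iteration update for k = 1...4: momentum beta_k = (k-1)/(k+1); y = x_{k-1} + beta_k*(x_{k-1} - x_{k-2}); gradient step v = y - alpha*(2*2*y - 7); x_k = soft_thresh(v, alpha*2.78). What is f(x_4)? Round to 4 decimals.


FISTA on f(x) = 2*x^2 - 7*x + 2.78*|x|
L = 4, alpha = 0.0751
Iteration 1: beta = 0.0, y = 3.4505 + 0.0*(3.4505 - 3.4505) = 3.4505
  grad(y) = 6.802, v = y - alpha*grad = 2.9397
  prox(v) = soft_thresh(2.9397, 0.2088) = 2.7309
Iteration 2: beta = 0.3333, y = 2.7309 + 0.3333*(2.7309 - 3.4505) = 2.491
  grad(y) = 2.9641, v = y - alpha*grad = 2.2684
  prox(v) = soft_thresh(2.2684, 0.2088) = 2.0596
Iteration 3: beta = 0.5, y = 2.0596 + 0.5*(2.0596 - 2.7309) = 1.724
  grad(y) = -0.1039, v = y - alpha*grad = 1.7318
  prox(v) = soft_thresh(1.7318, 0.2088) = 1.523
Iteration 4: beta = 0.6, y = 1.523 + 0.6*(1.523 - 2.0596) = 1.2011
  grad(y) = -2.1957, v = y - alpha*grad = 1.366
  prox(v) = soft_thresh(1.366, 0.2088) = 1.1572
f(x_4) = 2*1.1572^2 - 7*1.1572 + 2.78*|1.1572| = -2.2052


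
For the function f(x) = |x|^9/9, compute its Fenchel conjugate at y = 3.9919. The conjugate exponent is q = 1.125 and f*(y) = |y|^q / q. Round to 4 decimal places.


The conjugate exponent q satisfies 1/p + 1/q = 1.
p = 9, so q = 9/(9 - 1) = 1.125
|y|^q = 3.9919^1.125 = 4.746
f*(3.9919) = 4.746 / 1.125 = 4.2187


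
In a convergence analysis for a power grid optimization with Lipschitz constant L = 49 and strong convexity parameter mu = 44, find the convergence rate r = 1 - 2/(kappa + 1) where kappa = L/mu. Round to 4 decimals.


Step 1: Compute the condition number.
kappa = L/mu = 49/44 = 1.1136
Step 2: Compute the convergence rate.
r = 1 - 2/(kappa + 1) = 1 - 2*mu/(L + mu) = (L - mu)/(L + mu) = 5/93 = 0.0538


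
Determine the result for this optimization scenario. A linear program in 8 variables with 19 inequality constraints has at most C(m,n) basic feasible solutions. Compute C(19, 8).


Each vertex corresponds to some choice of n active constraints out of m, so the number of vertices is at most C(m, n) = m! / (n!(m-n)!).
m = 19, n = 8
Numerator: 19 * 18 * 17 * 16 * 15 * 14 * 13 * 12
Denominator: 8! = 40320
C(19, 8) = 75582


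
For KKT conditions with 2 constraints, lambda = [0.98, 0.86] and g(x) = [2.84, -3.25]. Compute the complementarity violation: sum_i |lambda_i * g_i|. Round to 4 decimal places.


KKT complementary slackness check:
lambda_1 * g_1 = 0.98 * 2.84 = 2.7832
lambda_2 * g_2 = 0.86 * -3.25 = -2.795
Total violation = 2.7832 + 2.795 = 5.5782


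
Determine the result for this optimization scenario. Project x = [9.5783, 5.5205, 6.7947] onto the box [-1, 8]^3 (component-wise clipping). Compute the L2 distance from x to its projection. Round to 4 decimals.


Project each component onto [-1, 8].
clip(9.5783) = 8.0, clip(5.5205) = 5.5205, clip(6.7947) = 6.7947
Projection = [8.0, 5.5205, 6.7947]
Squared diffs: [2.491, 0.0, 0.0]
Distance = sqrt(2.491) = 1.5783


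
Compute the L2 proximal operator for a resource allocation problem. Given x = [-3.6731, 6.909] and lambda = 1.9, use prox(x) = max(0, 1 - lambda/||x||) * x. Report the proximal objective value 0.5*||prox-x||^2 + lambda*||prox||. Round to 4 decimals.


Step 1: Compute ||x||.
||x|| = 7.8247
Step 2: Compute scaling factor.
scale = max(0, 1 - 1.9/7.8247) = 0.7572
Step 3: prox(x) = [-2.7812, 5.2314]
||prox(x)|| = 5.9247
Step 4: Proximal objective.
0.5*||prox-x||^2 = 1.805
lambda*||prox|| = 11.2569
Total = 13.0619


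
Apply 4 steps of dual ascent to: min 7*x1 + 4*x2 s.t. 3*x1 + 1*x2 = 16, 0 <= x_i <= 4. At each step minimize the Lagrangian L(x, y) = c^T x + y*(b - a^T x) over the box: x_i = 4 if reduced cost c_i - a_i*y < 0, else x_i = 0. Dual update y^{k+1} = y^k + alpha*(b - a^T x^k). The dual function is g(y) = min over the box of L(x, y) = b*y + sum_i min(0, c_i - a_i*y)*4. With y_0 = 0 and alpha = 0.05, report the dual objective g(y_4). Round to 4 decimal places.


Dual ascent for LP: min 7*x1 + 4*x2, 3*x1 + 1*x2 = 16, 0 <= x_i <= 4
Step 1: y^k = 0.0, reduced costs: (7.0, 4.0)
  x^k = (0.0, 0.0), subgradient = b - a^T x = 16.0
  y^{k+1} = 0.0 + 0.05*16.0 = 0.8
Step 2: y^k = 0.8, reduced costs: (4.6, 3.2)
  x^k = (0.0, 0.0), subgradient = b - a^T x = 16.0
  y^{k+1} = 0.8 + 0.05*16.0 = 1.6
Step 3: y^k = 1.6, reduced costs: (2.2, 2.4)
  x^k = (0.0, 0.0), subgradient = b - a^T x = 16.0
  y^{k+1} = 1.6 + 0.05*16.0 = 2.4
Step 4: y^k = 2.4, reduced costs: (-0.2, 1.6)
  x^k = (4.0, 0.0), subgradient = b - a^T x = 4.0
  y^{k+1} = 2.4 + 0.05*4.0 = 2.6
Dual objective at y_4 = 2.6: reduced costs (-0.8, 1.4), box minimizer x = (4.0, 0.0)
g(y_4) = b*y + (c1 - a1*y)*x1 + (c2 - a2*y)*x2 = 16*2.6 + (-0.8)*4.0 + 1.4*0.0 = 41.6 - 3.2 + 0.0 = 38.4


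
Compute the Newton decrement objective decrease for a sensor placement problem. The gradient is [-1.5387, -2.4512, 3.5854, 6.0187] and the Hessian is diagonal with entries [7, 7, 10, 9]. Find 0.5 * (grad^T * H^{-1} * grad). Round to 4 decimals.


Step 1: H is diagonal, so H^(-1) * g = [-0.2198, -0.3502, 0.3585, 0.6687].
Step 2: g^T H^(-1) g = sum_i g_i^2 / H_ii
  = (-1.5387)^2/7 + (-2.4512)^2/7 + (3.5854)^2/10 + (6.0187)^2/9
  = 0.3382 + 0.8583 + 1.2855 + 4.025 = 6.507
Step 3: Objective decrease = 0.5 * g^T H^(-1) g = 3.2535


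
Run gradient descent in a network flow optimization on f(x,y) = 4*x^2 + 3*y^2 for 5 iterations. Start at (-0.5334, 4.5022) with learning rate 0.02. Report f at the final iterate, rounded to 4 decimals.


Gradient descent on f(x,y) = 4*x^2 + 3*y^2.
Starting point: (-0.5334, 4.5022), alpha = 0.02
Step 1: grad_x = 2*4*-0.5334 = -4.2672, grad_y = 2*3*4.5022 = 27.0132
  x_1 = -0.5334 - 0.02*-4.2672 = -0.4481
  y_1 = 4.5022 - 0.02*27.0132 = 3.9619
Step 2: grad_x = 2*4*-0.4481 = -3.5844, grad_y = 2*3*3.9619 = 23.7716
  x_2 = -0.4481 - 0.02*-3.5844 = -0.3764
  y_2 = 3.9619 - 0.02*23.7716 = 3.4865
Step 3: grad_x = 2*4*-0.3764 = -3.0109, grad_y = 2*3*3.4865 = 20.919
  x_3 = -0.3764 - 0.02*-3.0109 = -0.3161
  y_3 = 3.4865 - 0.02*20.919 = 3.0681
Step 4: grad_x = 2*4*-0.3161 = -2.5292, grad_y = 2*3*3.0681 = 18.4087
  x_4 = -0.3161 - 0.02*-2.5292 = -0.2656
  y_4 = 3.0681 - 0.02*18.4087 = 2.6999
Step 5: grad_x = 2*4*-0.2656 = -2.1245, grad_y = 2*3*2.6999 = 16.1997
  x_5 = -0.2656 - 0.02*-2.1245 = -0.2231
  y_5 = 2.6999 - 0.02*16.1997 = 2.376
f(-0.2231, 2.376) = 4*(-0.2231)^2 + 3*2.376^2 = 17.1345


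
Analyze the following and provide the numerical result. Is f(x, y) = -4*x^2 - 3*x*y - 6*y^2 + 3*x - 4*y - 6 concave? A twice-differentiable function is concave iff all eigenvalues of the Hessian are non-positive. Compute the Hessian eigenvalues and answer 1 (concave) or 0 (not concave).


The Hessian of f(x,y) = -4*x^2 - 3*x*y - 6*y^2 + 3*x - 4*y - 6 is:
H = [[-8, -3], [-3, -12]]
Trace = -8 - 12 = -20
Determinant = -8*-12 - (-3)^2 = 87
Discriminant = (-20)^2 - 4*87 = 52.0
Eigenvalues: lambda_1 = -13.6056, lambda_2 = -6.3944
The function is concave.

1


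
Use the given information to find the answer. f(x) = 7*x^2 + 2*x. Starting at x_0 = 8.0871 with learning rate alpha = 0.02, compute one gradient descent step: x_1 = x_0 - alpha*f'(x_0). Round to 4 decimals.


We compute the gradient at x_0 and apply the update.
f'(x) = 14*x + 2
f'(8.0871) = 14*8.0871 + 2 = 115.2194
x_1 = 8.0871 - 0.02*115.2194 = 5.7827


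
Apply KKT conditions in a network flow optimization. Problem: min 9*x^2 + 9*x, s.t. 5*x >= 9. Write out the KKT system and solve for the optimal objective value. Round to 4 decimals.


Step 1: Try lambda = 0 (constraint inactive).
x_unc = -9/(2*9) = -0.5
Check: 5*-0.5 = -2.5 < 9 -- violated!
Step 2: Constraint must be active: 5*x = 9
x* = 9/5 = 1.8
lambda = (2*9*1.8 + 9)/5 = 8.28
Step 3: Compute optimal value.
f(x*) = 9*1.8^2 + 9*1.8 = 45.36
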